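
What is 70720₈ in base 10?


Positional values:
Position 0: 0 × 8^0 = 0
Position 1: 2 × 8^1 = 16
Position 2: 7 × 8^2 = 448
Position 3: 0 × 8^3 = 0
Position 4: 7 × 8^4 = 28672
Sum = 0 + 16 + 448 + 0 + 28672
= 29136


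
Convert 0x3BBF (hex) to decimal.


Positional values:
Position 0: F × 16^0 = 15 × 1 = 15
Position 1: B × 16^1 = 11 × 16 = 176
Position 2: B × 16^2 = 11 × 256 = 2816
Position 3: 3 × 16^3 = 3 × 4096 = 12288
Sum = 15 + 176 + 2816 + 12288
= 15295


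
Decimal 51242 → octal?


Divide by 8 repeatedly:
51242 ÷ 8 = 6405 remainder 2
6405 ÷ 8 = 800 remainder 5
800 ÷ 8 = 100 remainder 0
100 ÷ 8 = 12 remainder 4
12 ÷ 8 = 1 remainder 4
1 ÷ 8 = 0 remainder 1
Reading remainders bottom-up:
= 0o144052


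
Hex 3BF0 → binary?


Each hex digit → 4 binary bits:
  3 = 0011
  B = 1011
  F = 1111
  0 = 0000
Concatenate: 0011 1011 1111 0000
= 0011101111110000


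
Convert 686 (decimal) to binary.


Divide by 2 repeatedly:
686 ÷ 2 = 343 remainder 0
343 ÷ 2 = 171 remainder 1
171 ÷ 2 = 85 remainder 1
85 ÷ 2 = 42 remainder 1
42 ÷ 2 = 21 remainder 0
21 ÷ 2 = 10 remainder 1
10 ÷ 2 = 5 remainder 0
5 ÷ 2 = 2 remainder 1
2 ÷ 2 = 1 remainder 0
1 ÷ 2 = 0 remainder 1
Reading remainders bottom-up:
= 1010101110


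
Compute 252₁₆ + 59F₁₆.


Align and add column by column (LSB to MSB, each column mod 16 with carry):
  0252
+ 059F
  ----
  col 0: 2(2) + F(15) + 0 (carry in) = 17 → 1(1), carry out 1
  col 1: 5(5) + 9(9) + 1 (carry in) = 15 → F(15), carry out 0
  col 2: 2(2) + 5(5) + 0 (carry in) = 7 → 7(7), carry out 0
  col 3: 0(0) + 0(0) + 0 (carry in) = 0 → 0(0), carry out 0
Reading digits MSB→LSB: 07F1
Strip leading zeros: 7F1
= 0x7F1


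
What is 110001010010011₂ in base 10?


Positional values:
Bit 0: 1 × 2^0 = 1
Bit 1: 1 × 2^1 = 2
Bit 4: 1 × 2^4 = 16
Bit 7: 1 × 2^7 = 128
Bit 9: 1 × 2^9 = 512
Bit 13: 1 × 2^13 = 8192
Bit 14: 1 × 2^14 = 16384
Sum = 1 + 2 + 16 + 128 + 512 + 8192 + 16384
= 25235


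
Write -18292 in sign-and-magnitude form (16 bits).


Sign bit: 1 (negative)
Magnitude: 18292 = 100011101110100
= 1100011101110100


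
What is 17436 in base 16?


Divide by 16 repeatedly:
17436 ÷ 16 = 1089 remainder 12 (C)
1089 ÷ 16 = 68 remainder 1 (1)
68 ÷ 16 = 4 remainder 4 (4)
4 ÷ 16 = 0 remainder 4 (4)
Reading remainders bottom-up:
= 0x441C


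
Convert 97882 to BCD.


Each digit → 4-bit binary:
  9 → 1001
  7 → 0111
  8 → 1000
  8 → 1000
  2 → 0010
= 1001 0111 1000 1000 0010


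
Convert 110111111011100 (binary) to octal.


Group into 3-bit groups: 110111111011100
  110 = 6
  111 = 7
  111 = 7
  011 = 3
  100 = 4
= 0o67734


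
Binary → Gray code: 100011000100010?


Binary: 100011000100010
Gray code: G = B XOR (B >> 1)
B >> 1 = 010001100010001
100011000100010 XOR 010001100010001:
  1 XOR 0 = 1
  0 XOR 1 = 1
  0 XOR 0 = 0
  0 XOR 0 = 0
  1 XOR 0 = 1
  1 XOR 1 = 0
  0 XOR 1 = 1
  0 XOR 0 = 0
  0 XOR 0 = 0
  1 XOR 0 = 1
  0 XOR 1 = 1
  0 XOR 0 = 0
  0 XOR 0 = 0
  1 XOR 0 = 1
  0 XOR 1 = 1
= 110010100110011


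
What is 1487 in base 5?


Divide by 5 repeatedly:
1487 ÷ 5 = 297 remainder 2
297 ÷ 5 = 59 remainder 2
59 ÷ 5 = 11 remainder 4
11 ÷ 5 = 2 remainder 1
2 ÷ 5 = 0 remainder 2
Reading remainders bottom-up:
= 21422


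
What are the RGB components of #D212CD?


Hex: #D212CD
R = D2₁₆ = 210
G = 12₁₆ = 18
B = CD₁₆ = 205
= RGB(210, 18, 205)


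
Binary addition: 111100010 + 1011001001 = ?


Align and add column by column (LSB to MSB, carry propagating):
  00111100010
+ 01011001001
  -----------
  col 0: 0 + 1 + 0 (carry in) = 1 → bit 1, carry out 0
  col 1: 1 + 0 + 0 (carry in) = 1 → bit 1, carry out 0
  col 2: 0 + 0 + 0 (carry in) = 0 → bit 0, carry out 0
  col 3: 0 + 1 + 0 (carry in) = 1 → bit 1, carry out 0
  col 4: 0 + 0 + 0 (carry in) = 0 → bit 0, carry out 0
  col 5: 1 + 0 + 0 (carry in) = 1 → bit 1, carry out 0
  col 6: 1 + 1 + 0 (carry in) = 2 → bit 0, carry out 1
  col 7: 1 + 1 + 1 (carry in) = 3 → bit 1, carry out 1
  col 8: 1 + 0 + 1 (carry in) = 2 → bit 0, carry out 1
  col 9: 0 + 1 + 1 (carry in) = 2 → bit 0, carry out 1
  col 10: 0 + 0 + 1 (carry in) = 1 → bit 1, carry out 0
Reading bits MSB→LSB: 10010101011
Strip leading zeros: 10010101011
= 10010101011


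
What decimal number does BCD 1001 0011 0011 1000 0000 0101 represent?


Each 4-bit group → digit:
  1001 → 9
  0011 → 3
  0011 → 3
  1000 → 8
  0000 → 0
  0101 → 5
= 933805


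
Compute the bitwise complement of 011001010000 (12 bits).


Original: 011001010000
Invert all bits:
  bit 0: 0 → 1
  bit 1: 1 → 0
  bit 2: 1 → 0
  bit 3: 0 → 1
  bit 4: 0 → 1
  bit 5: 1 → 0
  bit 6: 0 → 1
  bit 7: 1 → 0
  bit 8: 0 → 1
  bit 9: 0 → 1
  bit 10: 0 → 1
  bit 11: 0 → 1
= 100110101111


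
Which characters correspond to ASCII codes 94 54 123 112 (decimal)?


Codes (decimal): 94 54 123 112
Per-code ASCII lookup:
  94  (special character) → '^'
  54  (range 48-57: digits, 54 - 48 = 6) → '6'
  123  (special character) → '{'
  112  (range 97-122: lowercase, 112 - 97 = 15) → 'p'
= '^6{p'


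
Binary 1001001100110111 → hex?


Group into 4-bit nibbles: 1001001100110111
  1001 = 9
  0011 = 3
  0011 = 3
  0111 = 7
= 0x9337


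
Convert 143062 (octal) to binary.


Each octal digit → 3 binary bits:
  1 = 001
  4 = 100
  3 = 011
  0 = 000
  6 = 110
  2 = 010
Concatenate: 001 100 011 000 110 010
= 001100011000110010


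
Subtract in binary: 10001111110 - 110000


Align and subtract column by column (LSB to MSB, borrowing when needed):
  10001111110
- 00000110000
  -----------
  col 0: (0 - 0 borrow-in) - 0 → 0 - 0 = 0, borrow out 0
  col 1: (1 - 0 borrow-in) - 0 → 1 - 0 = 1, borrow out 0
  col 2: (1 - 0 borrow-in) - 0 → 1 - 0 = 1, borrow out 0
  col 3: (1 - 0 borrow-in) - 0 → 1 - 0 = 1, borrow out 0
  col 4: (1 - 0 borrow-in) - 1 → 1 - 1 = 0, borrow out 0
  col 5: (1 - 0 borrow-in) - 1 → 1 - 1 = 0, borrow out 0
  col 6: (1 - 0 borrow-in) - 0 → 1 - 0 = 1, borrow out 0
  col 7: (0 - 0 borrow-in) - 0 → 0 - 0 = 0, borrow out 0
  col 8: (0 - 0 borrow-in) - 0 → 0 - 0 = 0, borrow out 0
  col 9: (0 - 0 borrow-in) - 0 → 0 - 0 = 0, borrow out 0
  col 10: (1 - 0 borrow-in) - 0 → 1 - 0 = 1, borrow out 0
Reading bits MSB→LSB: 10001001110
Strip leading zeros: 10001001110
= 10001001110


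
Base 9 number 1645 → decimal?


Positional values (base 9):
  5 × 9^0 = 5 × 1 = 5
  4 × 9^1 = 4 × 9 = 36
  6 × 9^2 = 6 × 81 = 486
  1 × 9^3 = 1 × 729 = 729
Sum = 5 + 36 + 486 + 729
= 1256


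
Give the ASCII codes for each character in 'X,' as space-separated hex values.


String: 'X,'  (2 characters)
Per-character ASCII lookup:
  'X': uppercase starts at 65: 'X' = 65 + 23 = 88 → 0x58
  ',': special character: ',' = 44 → 0x2C
= 0x58 0x2C


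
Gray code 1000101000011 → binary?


Gray code: 1000101000011
MSB stays the same: 1
Each subsequent bit = prev_binary XOR current_gray:
  B[1] = 1 XOR 0 = 1
  B[2] = 1 XOR 0 = 1
  B[3] = 1 XOR 0 = 1
  B[4] = 1 XOR 1 = 0
  B[5] = 0 XOR 0 = 0
  B[6] = 0 XOR 1 = 1
  B[7] = 1 XOR 0 = 1
  B[8] = 1 XOR 0 = 1
  B[9] = 1 XOR 0 = 1
  B[10] = 1 XOR 0 = 1
  B[11] = 1 XOR 1 = 0
  B[12] = 0 XOR 1 = 1
= 1111001111101 (7805 decimal)


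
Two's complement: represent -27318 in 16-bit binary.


Original: 0110101010110110
Step 1 - Invert all bits: 1001010101001001
Step 2 - Add 1: 1001010101001001 + 1
= 1001010101001010 (represents -27318)


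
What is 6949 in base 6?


Divide by 6 repeatedly:
6949 ÷ 6 = 1158 remainder 1
1158 ÷ 6 = 193 remainder 0
193 ÷ 6 = 32 remainder 1
32 ÷ 6 = 5 remainder 2
5 ÷ 6 = 0 remainder 5
Reading remainders bottom-up:
= 52101


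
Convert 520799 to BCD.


Each digit → 4-bit binary:
  5 → 0101
  2 → 0010
  0 → 0000
  7 → 0111
  9 → 1001
  9 → 1001
= 0101 0010 0000 0111 1001 1001


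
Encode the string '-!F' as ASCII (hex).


String: '-!F'  (3 characters)
Per-character ASCII lookup:
  '-': special character: '-' = 45 → 0x2D
  '!': special character: '!' = 33 → 0x21
  'F': uppercase starts at 65: 'F' = 65 + 5 = 70 → 0x46
= 0x2D 0x21 0x46


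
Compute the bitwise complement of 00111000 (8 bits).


Original: 00111000
Invert all bits:
  bit 0: 0 → 1
  bit 1: 0 → 1
  bit 2: 1 → 0
  bit 3: 1 → 0
  bit 4: 1 → 0
  bit 5: 0 → 1
  bit 6: 0 → 1
  bit 7: 0 → 1
= 11000111


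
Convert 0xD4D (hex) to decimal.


Positional values:
Position 0: D × 16^0 = 13 × 1 = 13
Position 1: 4 × 16^1 = 4 × 16 = 64
Position 2: D × 16^2 = 13 × 256 = 3328
Sum = 13 + 64 + 3328
= 3405


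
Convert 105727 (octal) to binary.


Each octal digit → 3 binary bits:
  1 = 001
  0 = 000
  5 = 101
  7 = 111
  2 = 010
  7 = 111
Concatenate: 001 000 101 111 010 111
= 001000101111010111


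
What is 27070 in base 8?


Divide by 8 repeatedly:
27070 ÷ 8 = 3383 remainder 6
3383 ÷ 8 = 422 remainder 7
422 ÷ 8 = 52 remainder 6
52 ÷ 8 = 6 remainder 4
6 ÷ 8 = 0 remainder 6
Reading remainders bottom-up:
= 0o64676


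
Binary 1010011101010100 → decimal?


Positional values:
Bit 2: 1 × 2^2 = 4
Bit 4: 1 × 2^4 = 16
Bit 6: 1 × 2^6 = 64
Bit 8: 1 × 2^8 = 256
Bit 9: 1 × 2^9 = 512
Bit 10: 1 × 2^10 = 1024
Bit 13: 1 × 2^13 = 8192
Bit 15: 1 × 2^15 = 32768
Sum = 4 + 16 + 64 + 256 + 512 + 1024 + 8192 + 32768
= 42836


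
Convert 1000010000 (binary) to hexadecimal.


Group into 4-bit nibbles: 001000010000
  0010 = 2
  0001 = 1
  0000 = 0
= 0x210


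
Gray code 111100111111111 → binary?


Gray code: 111100111111111
MSB stays the same: 1
Each subsequent bit = prev_binary XOR current_gray:
  B[1] = 1 XOR 1 = 0
  B[2] = 0 XOR 1 = 1
  B[3] = 1 XOR 1 = 0
  B[4] = 0 XOR 0 = 0
  B[5] = 0 XOR 0 = 0
  B[6] = 0 XOR 1 = 1
  B[7] = 1 XOR 1 = 0
  B[8] = 0 XOR 1 = 1
  B[9] = 1 XOR 1 = 0
  B[10] = 0 XOR 1 = 1
  B[11] = 1 XOR 1 = 0
  B[12] = 0 XOR 1 = 1
  B[13] = 1 XOR 1 = 0
  B[14] = 0 XOR 1 = 1
= 101000101010101 (20821 decimal)


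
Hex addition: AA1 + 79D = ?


Align and add column by column (LSB to MSB, each column mod 16 with carry):
  0AA1
+ 079D
  ----
  col 0: 1(1) + D(13) + 0 (carry in) = 14 → E(14), carry out 0
  col 1: A(10) + 9(9) + 0 (carry in) = 19 → 3(3), carry out 1
  col 2: A(10) + 7(7) + 1 (carry in) = 18 → 2(2), carry out 1
  col 3: 0(0) + 0(0) + 1 (carry in) = 1 → 1(1), carry out 0
Reading digits MSB→LSB: 123E
Strip leading zeros: 123E
= 0x123E


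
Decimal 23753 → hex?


Divide by 16 repeatedly:
23753 ÷ 16 = 1484 remainder 9 (9)
1484 ÷ 16 = 92 remainder 12 (C)
92 ÷ 16 = 5 remainder 12 (C)
5 ÷ 16 = 0 remainder 5 (5)
Reading remainders bottom-up:
= 0x5CC9


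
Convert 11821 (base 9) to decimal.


Positional values (base 9):
  1 × 9^0 = 1 × 1 = 1
  2 × 9^1 = 2 × 9 = 18
  8 × 9^2 = 8 × 81 = 648
  1 × 9^3 = 1 × 729 = 729
  1 × 9^4 = 1 × 6561 = 6561
Sum = 1 + 18 + 648 + 729 + 6561
= 7957


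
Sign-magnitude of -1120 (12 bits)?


Sign bit: 1 (negative)
Magnitude: 1120 = 10001100000
= 110001100000


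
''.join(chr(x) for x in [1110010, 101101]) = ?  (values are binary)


Codes (binary): 1110010 101101
Per-code ASCII lookup:
  1110010 = 114  (range 97-122: lowercase, 114 - 97 = 17) → 'r'
  101101 = 45  (special character) → '-'
= 'r-'


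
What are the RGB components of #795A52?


Hex: #795A52
R = 79₁₆ = 121
G = 5A₁₆ = 90
B = 52₁₆ = 82
= RGB(121, 90, 82)


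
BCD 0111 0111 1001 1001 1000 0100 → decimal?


Each 4-bit group → digit:
  0111 → 7
  0111 → 7
  1001 → 9
  1001 → 9
  1000 → 8
  0100 → 4
= 779984


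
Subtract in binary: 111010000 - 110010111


Align and subtract column by column (LSB to MSB, borrowing when needed):
  111010000
- 110010111
  ---------
  col 0: (0 - 0 borrow-in) - 1 → borrow from next column: (0+2) - 1 = 1, borrow out 1
  col 1: (0 - 1 borrow-in) - 1 → borrow from next column: (-1+2) - 1 = 0, borrow out 1
  col 2: (0 - 1 borrow-in) - 1 → borrow from next column: (-1+2) - 1 = 0, borrow out 1
  col 3: (0 - 1 borrow-in) - 0 → borrow from next column: (-1+2) - 0 = 1, borrow out 1
  col 4: (1 - 1 borrow-in) - 1 → borrow from next column: (0+2) - 1 = 1, borrow out 1
  col 5: (0 - 1 borrow-in) - 0 → borrow from next column: (-1+2) - 0 = 1, borrow out 1
  col 6: (1 - 1 borrow-in) - 0 → 0 - 0 = 0, borrow out 0
  col 7: (1 - 0 borrow-in) - 1 → 1 - 1 = 0, borrow out 0
  col 8: (1 - 0 borrow-in) - 1 → 1 - 1 = 0, borrow out 0
Reading bits MSB→LSB: 000111001
Strip leading zeros: 111001
= 111001


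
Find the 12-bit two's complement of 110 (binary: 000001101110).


Original: 000001101110
Step 1 - Invert all bits: 111110010001
Step 2 - Add 1: 111110010001 + 1
= 111110010010 (represents -110)


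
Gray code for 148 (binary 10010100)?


Binary: 10010100
Gray code: G = B XOR (B >> 1)
B >> 1 = 01001010
10010100 XOR 01001010:
  1 XOR 0 = 1
  0 XOR 1 = 1
  0 XOR 0 = 0
  1 XOR 0 = 1
  0 XOR 1 = 1
  1 XOR 0 = 1
  0 XOR 1 = 1
  0 XOR 0 = 0
= 11011110


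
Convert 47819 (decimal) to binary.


Divide by 2 repeatedly:
47819 ÷ 2 = 23909 remainder 1
23909 ÷ 2 = 11954 remainder 1
11954 ÷ 2 = 5977 remainder 0
5977 ÷ 2 = 2988 remainder 1
2988 ÷ 2 = 1494 remainder 0
1494 ÷ 2 = 747 remainder 0
747 ÷ 2 = 373 remainder 1
373 ÷ 2 = 186 remainder 1
186 ÷ 2 = 93 remainder 0
93 ÷ 2 = 46 remainder 1
46 ÷ 2 = 23 remainder 0
23 ÷ 2 = 11 remainder 1
11 ÷ 2 = 5 remainder 1
5 ÷ 2 = 2 remainder 1
2 ÷ 2 = 1 remainder 0
1 ÷ 2 = 0 remainder 1
Reading remainders bottom-up:
= 1011101011001011


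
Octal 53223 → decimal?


Positional values:
Position 0: 3 × 8^0 = 3
Position 1: 2 × 8^1 = 16
Position 2: 2 × 8^2 = 128
Position 3: 3 × 8^3 = 1536
Position 4: 5 × 8^4 = 20480
Sum = 3 + 16 + 128 + 1536 + 20480
= 22163


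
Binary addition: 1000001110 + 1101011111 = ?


Align and add column by column (LSB to MSB, carry propagating):
  01000001110
+ 01101011111
  -----------
  col 0: 0 + 1 + 0 (carry in) = 1 → bit 1, carry out 0
  col 1: 1 + 1 + 0 (carry in) = 2 → bit 0, carry out 1
  col 2: 1 + 1 + 1 (carry in) = 3 → bit 1, carry out 1
  col 3: 1 + 1 + 1 (carry in) = 3 → bit 1, carry out 1
  col 4: 0 + 1 + 1 (carry in) = 2 → bit 0, carry out 1
  col 5: 0 + 0 + 1 (carry in) = 1 → bit 1, carry out 0
  col 6: 0 + 1 + 0 (carry in) = 1 → bit 1, carry out 0
  col 7: 0 + 0 + 0 (carry in) = 0 → bit 0, carry out 0
  col 8: 0 + 1 + 0 (carry in) = 1 → bit 1, carry out 0
  col 9: 1 + 1 + 0 (carry in) = 2 → bit 0, carry out 1
  col 10: 0 + 0 + 1 (carry in) = 1 → bit 1, carry out 0
Reading bits MSB→LSB: 10101101101
Strip leading zeros: 10101101101
= 10101101101


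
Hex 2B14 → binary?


Each hex digit → 4 binary bits:
  2 = 0010
  B = 1011
  1 = 0001
  4 = 0100
Concatenate: 0010 1011 0001 0100
= 0010101100010100


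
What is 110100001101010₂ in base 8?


Group into 3-bit groups: 110100001101010
  110 = 6
  100 = 4
  001 = 1
  101 = 5
  010 = 2
= 0o64152


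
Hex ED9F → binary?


Each hex digit → 4 binary bits:
  E = 1110
  D = 1101
  9 = 1001
  F = 1111
Concatenate: 1110 1101 1001 1111
= 1110110110011111


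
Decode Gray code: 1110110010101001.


Gray code: 1110110010101001
MSB stays the same: 1
Each subsequent bit = prev_binary XOR current_gray:
  B[1] = 1 XOR 1 = 0
  B[2] = 0 XOR 1 = 1
  B[3] = 1 XOR 0 = 1
  B[4] = 1 XOR 1 = 0
  B[5] = 0 XOR 1 = 1
  B[6] = 1 XOR 0 = 1
  B[7] = 1 XOR 0 = 1
  B[8] = 1 XOR 1 = 0
  B[9] = 0 XOR 0 = 0
  B[10] = 0 XOR 1 = 1
  B[11] = 1 XOR 0 = 1
  B[12] = 1 XOR 1 = 0
  B[13] = 0 XOR 0 = 0
  B[14] = 0 XOR 0 = 0
  B[15] = 0 XOR 1 = 1
= 1011011100110001 (46897 decimal)


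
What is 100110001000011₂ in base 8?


Group into 3-bit groups: 100110001000011
  100 = 4
  110 = 6
  001 = 1
  000 = 0
  011 = 3
= 0o46103


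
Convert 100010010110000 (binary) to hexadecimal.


Group into 4-bit nibbles: 0100010010110000
  0100 = 4
  0100 = 4
  1011 = B
  0000 = 0
= 0x44B0


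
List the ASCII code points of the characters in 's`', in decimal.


String: 's`'  (2 characters)
Per-character ASCII lookup:
  's': lowercase starts at 97: 's' = 97 + 18 = 115
  '`': special character: '`' = 96
= 115 96


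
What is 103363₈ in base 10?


Positional values:
Position 0: 3 × 8^0 = 3
Position 1: 6 × 8^1 = 48
Position 2: 3 × 8^2 = 192
Position 3: 3 × 8^3 = 1536
Position 4: 0 × 8^4 = 0
Position 5: 1 × 8^5 = 32768
Sum = 3 + 48 + 192 + 1536 + 0 + 32768
= 34547


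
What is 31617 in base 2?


Divide by 2 repeatedly:
31617 ÷ 2 = 15808 remainder 1
15808 ÷ 2 = 7904 remainder 0
7904 ÷ 2 = 3952 remainder 0
3952 ÷ 2 = 1976 remainder 0
1976 ÷ 2 = 988 remainder 0
988 ÷ 2 = 494 remainder 0
494 ÷ 2 = 247 remainder 0
247 ÷ 2 = 123 remainder 1
123 ÷ 2 = 61 remainder 1
61 ÷ 2 = 30 remainder 1
30 ÷ 2 = 15 remainder 0
15 ÷ 2 = 7 remainder 1
7 ÷ 2 = 3 remainder 1
3 ÷ 2 = 1 remainder 1
1 ÷ 2 = 0 remainder 1
Reading remainders bottom-up:
= 111101110000001


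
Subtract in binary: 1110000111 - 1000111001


Align and subtract column by column (LSB to MSB, borrowing when needed):
  1110000111
- 1000111001
  ----------
  col 0: (1 - 0 borrow-in) - 1 → 1 - 1 = 0, borrow out 0
  col 1: (1 - 0 borrow-in) - 0 → 1 - 0 = 1, borrow out 0
  col 2: (1 - 0 borrow-in) - 0 → 1 - 0 = 1, borrow out 0
  col 3: (0 - 0 borrow-in) - 1 → borrow from next column: (0+2) - 1 = 1, borrow out 1
  col 4: (0 - 1 borrow-in) - 1 → borrow from next column: (-1+2) - 1 = 0, borrow out 1
  col 5: (0 - 1 borrow-in) - 1 → borrow from next column: (-1+2) - 1 = 0, borrow out 1
  col 6: (0 - 1 borrow-in) - 0 → borrow from next column: (-1+2) - 0 = 1, borrow out 1
  col 7: (1 - 1 borrow-in) - 0 → 0 - 0 = 0, borrow out 0
  col 8: (1 - 0 borrow-in) - 0 → 1 - 0 = 1, borrow out 0
  col 9: (1 - 0 borrow-in) - 1 → 1 - 1 = 0, borrow out 0
Reading bits MSB→LSB: 0101001110
Strip leading zeros: 101001110
= 101001110


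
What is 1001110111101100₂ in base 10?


Positional values:
Bit 2: 1 × 2^2 = 4
Bit 3: 1 × 2^3 = 8
Bit 5: 1 × 2^5 = 32
Bit 6: 1 × 2^6 = 64
Bit 7: 1 × 2^7 = 128
Bit 8: 1 × 2^8 = 256
Bit 10: 1 × 2^10 = 1024
Bit 11: 1 × 2^11 = 2048
Bit 12: 1 × 2^12 = 4096
Bit 15: 1 × 2^15 = 32768
Sum = 4 + 8 + 32 + 64 + 128 + 256 + 1024 + 2048 + 4096 + 32768
= 40428


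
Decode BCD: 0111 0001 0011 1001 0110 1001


Each 4-bit group → digit:
  0111 → 7
  0001 → 1
  0011 → 3
  1001 → 9
  0110 → 6
  1001 → 9
= 713969


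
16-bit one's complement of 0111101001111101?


Original: 0111101001111101
Invert all bits:
  bit 0: 0 → 1
  bit 1: 1 → 0
  bit 2: 1 → 0
  bit 3: 1 → 0
  bit 4: 1 → 0
  bit 5: 0 → 1
  bit 6: 1 → 0
  bit 7: 0 → 1
  bit 8: 0 → 1
  bit 9: 1 → 0
  bit 10: 1 → 0
  bit 11: 1 → 0
  bit 12: 1 → 0
  bit 13: 1 → 0
  bit 14: 0 → 1
  bit 15: 1 → 0
= 1000010110000010


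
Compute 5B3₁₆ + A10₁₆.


Align and add column by column (LSB to MSB, each column mod 16 with carry):
  05B3
+ 0A10
  ----
  col 0: 3(3) + 0(0) + 0 (carry in) = 3 → 3(3), carry out 0
  col 1: B(11) + 1(1) + 0 (carry in) = 12 → C(12), carry out 0
  col 2: 5(5) + A(10) + 0 (carry in) = 15 → F(15), carry out 0
  col 3: 0(0) + 0(0) + 0 (carry in) = 0 → 0(0), carry out 0
Reading digits MSB→LSB: 0FC3
Strip leading zeros: FC3
= 0xFC3


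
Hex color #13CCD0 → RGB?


Hex: #13CCD0
R = 13₁₆ = 19
G = CC₁₆ = 204
B = D0₁₆ = 208
= RGB(19, 204, 208)


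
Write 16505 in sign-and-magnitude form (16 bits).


Sign bit: 0 (positive)
Magnitude: 16505 = 100000001111001
= 0100000001111001


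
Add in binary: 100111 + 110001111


Align and add column by column (LSB to MSB, carry propagating):
  0000100111
+ 0110001111
  ----------
  col 0: 1 + 1 + 0 (carry in) = 2 → bit 0, carry out 1
  col 1: 1 + 1 + 1 (carry in) = 3 → bit 1, carry out 1
  col 2: 1 + 1 + 1 (carry in) = 3 → bit 1, carry out 1
  col 3: 0 + 1 + 1 (carry in) = 2 → bit 0, carry out 1
  col 4: 0 + 0 + 1 (carry in) = 1 → bit 1, carry out 0
  col 5: 1 + 0 + 0 (carry in) = 1 → bit 1, carry out 0
  col 6: 0 + 0 + 0 (carry in) = 0 → bit 0, carry out 0
  col 7: 0 + 1 + 0 (carry in) = 1 → bit 1, carry out 0
  col 8: 0 + 1 + 0 (carry in) = 1 → bit 1, carry out 0
  col 9: 0 + 0 + 0 (carry in) = 0 → bit 0, carry out 0
Reading bits MSB→LSB: 0110110110
Strip leading zeros: 110110110
= 110110110


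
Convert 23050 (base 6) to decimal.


Positional values (base 6):
  0 × 6^0 = 0 × 1 = 0
  5 × 6^1 = 5 × 6 = 30
  0 × 6^2 = 0 × 36 = 0
  3 × 6^3 = 3 × 216 = 648
  2 × 6^4 = 2 × 1296 = 2592
Sum = 0 + 30 + 0 + 648 + 2592
= 3270


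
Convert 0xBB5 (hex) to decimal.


Positional values:
Position 0: 5 × 16^0 = 5 × 1 = 5
Position 1: B × 16^1 = 11 × 16 = 176
Position 2: B × 16^2 = 11 × 256 = 2816
Sum = 5 + 176 + 2816
= 2997


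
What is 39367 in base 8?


Divide by 8 repeatedly:
39367 ÷ 8 = 4920 remainder 7
4920 ÷ 8 = 615 remainder 0
615 ÷ 8 = 76 remainder 7
76 ÷ 8 = 9 remainder 4
9 ÷ 8 = 1 remainder 1
1 ÷ 8 = 0 remainder 1
Reading remainders bottom-up:
= 0o114707


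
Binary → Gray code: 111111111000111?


Binary: 111111111000111
Gray code: G = B XOR (B >> 1)
B >> 1 = 011111111100011
111111111000111 XOR 011111111100011:
  1 XOR 0 = 1
  1 XOR 1 = 0
  1 XOR 1 = 0
  1 XOR 1 = 0
  1 XOR 1 = 0
  1 XOR 1 = 0
  1 XOR 1 = 0
  1 XOR 1 = 0
  1 XOR 1 = 0
  0 XOR 1 = 1
  0 XOR 0 = 0
  0 XOR 0 = 0
  1 XOR 0 = 1
  1 XOR 1 = 0
  1 XOR 1 = 0
= 100000000100100


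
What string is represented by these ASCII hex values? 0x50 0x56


Codes (hex): 0x50 0x56
Per-code ASCII lookup:
  0x50 = 80  (range 65-90: uppercase, 80 - 65 = 15) → 'P'
  0x56 = 86  (range 65-90: uppercase, 86 - 65 = 21) → 'V'
= 'PV'


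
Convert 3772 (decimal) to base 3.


Divide by 3 repeatedly:
3772 ÷ 3 = 1257 remainder 1
1257 ÷ 3 = 419 remainder 0
419 ÷ 3 = 139 remainder 2
139 ÷ 3 = 46 remainder 1
46 ÷ 3 = 15 remainder 1
15 ÷ 3 = 5 remainder 0
5 ÷ 3 = 1 remainder 2
1 ÷ 3 = 0 remainder 1
Reading remainders bottom-up:
= 12011201


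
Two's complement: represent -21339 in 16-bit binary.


Original: 0101001101011011
Step 1 - Invert all bits: 1010110010100100
Step 2 - Add 1: 1010110010100100 + 1
= 1010110010100101 (represents -21339)


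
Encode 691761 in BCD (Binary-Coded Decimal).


Each digit → 4-bit binary:
  6 → 0110
  9 → 1001
  1 → 0001
  7 → 0111
  6 → 0110
  1 → 0001
= 0110 1001 0001 0111 0110 0001


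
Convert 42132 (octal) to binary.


Each octal digit → 3 binary bits:
  4 = 100
  2 = 010
  1 = 001
  3 = 011
  2 = 010
Concatenate: 100 010 001 011 010
= 100010001011010


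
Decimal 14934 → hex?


Divide by 16 repeatedly:
14934 ÷ 16 = 933 remainder 6 (6)
933 ÷ 16 = 58 remainder 5 (5)
58 ÷ 16 = 3 remainder 10 (A)
3 ÷ 16 = 0 remainder 3 (3)
Reading remainders bottom-up:
= 0x3A56


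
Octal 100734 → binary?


Each octal digit → 3 binary bits:
  1 = 001
  0 = 000
  0 = 000
  7 = 111
  3 = 011
  4 = 100
Concatenate: 001 000 000 111 011 100
= 001000000111011100


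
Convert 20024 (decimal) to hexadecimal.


Divide by 16 repeatedly:
20024 ÷ 16 = 1251 remainder 8 (8)
1251 ÷ 16 = 78 remainder 3 (3)
78 ÷ 16 = 4 remainder 14 (E)
4 ÷ 16 = 0 remainder 4 (4)
Reading remainders bottom-up:
= 0x4E38


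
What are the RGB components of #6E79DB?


Hex: #6E79DB
R = 6E₁₆ = 110
G = 79₁₆ = 121
B = DB₁₆ = 219
= RGB(110, 121, 219)


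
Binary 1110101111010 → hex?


Group into 4-bit nibbles: 0001110101111010
  0001 = 1
  1101 = D
  0111 = 7
  1010 = A
= 0x1D7A


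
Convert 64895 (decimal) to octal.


Divide by 8 repeatedly:
64895 ÷ 8 = 8111 remainder 7
8111 ÷ 8 = 1013 remainder 7
1013 ÷ 8 = 126 remainder 5
126 ÷ 8 = 15 remainder 6
15 ÷ 8 = 1 remainder 7
1 ÷ 8 = 0 remainder 1
Reading remainders bottom-up:
= 0o176577


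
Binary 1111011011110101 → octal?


Group into 3-bit groups: 001111011011110101
  001 = 1
  111 = 7
  011 = 3
  011 = 3
  110 = 6
  101 = 5
= 0o173365


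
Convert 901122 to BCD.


Each digit → 4-bit binary:
  9 → 1001
  0 → 0000
  1 → 0001
  1 → 0001
  2 → 0010
  2 → 0010
= 1001 0000 0001 0001 0010 0010


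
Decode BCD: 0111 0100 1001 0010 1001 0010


Each 4-bit group → digit:
  0111 → 7
  0100 → 4
  1001 → 9
  0010 → 2
  1001 → 9
  0010 → 2
= 749292


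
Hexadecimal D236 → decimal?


Positional values:
Position 0: 6 × 16^0 = 6 × 1 = 6
Position 1: 3 × 16^1 = 3 × 16 = 48
Position 2: 2 × 16^2 = 2 × 256 = 512
Position 3: D × 16^3 = 13 × 4096 = 53248
Sum = 6 + 48 + 512 + 53248
= 53814


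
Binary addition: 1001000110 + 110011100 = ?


Align and add column by column (LSB to MSB, carry propagating):
  01001000110
+ 00110011100
  -----------
  col 0: 0 + 0 + 0 (carry in) = 0 → bit 0, carry out 0
  col 1: 1 + 0 + 0 (carry in) = 1 → bit 1, carry out 0
  col 2: 1 + 1 + 0 (carry in) = 2 → bit 0, carry out 1
  col 3: 0 + 1 + 1 (carry in) = 2 → bit 0, carry out 1
  col 4: 0 + 1 + 1 (carry in) = 2 → bit 0, carry out 1
  col 5: 0 + 0 + 1 (carry in) = 1 → bit 1, carry out 0
  col 6: 1 + 0 + 0 (carry in) = 1 → bit 1, carry out 0
  col 7: 0 + 1 + 0 (carry in) = 1 → bit 1, carry out 0
  col 8: 0 + 1 + 0 (carry in) = 1 → bit 1, carry out 0
  col 9: 1 + 0 + 0 (carry in) = 1 → bit 1, carry out 0
  col 10: 0 + 0 + 0 (carry in) = 0 → bit 0, carry out 0
Reading bits MSB→LSB: 01111100010
Strip leading zeros: 1111100010
= 1111100010


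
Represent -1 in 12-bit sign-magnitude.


Sign bit: 1 (negative)
Magnitude: 1 = 00000000001
= 100000000001


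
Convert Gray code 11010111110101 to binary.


Gray code: 11010111110101
MSB stays the same: 1
Each subsequent bit = prev_binary XOR current_gray:
  B[1] = 1 XOR 1 = 0
  B[2] = 0 XOR 0 = 0
  B[3] = 0 XOR 1 = 1
  B[4] = 1 XOR 0 = 1
  B[5] = 1 XOR 1 = 0
  B[6] = 0 XOR 1 = 1
  B[7] = 1 XOR 1 = 0
  B[8] = 0 XOR 1 = 1
  B[9] = 1 XOR 1 = 0
  B[10] = 0 XOR 0 = 0
  B[11] = 0 XOR 1 = 1
  B[12] = 1 XOR 0 = 1
  B[13] = 1 XOR 1 = 0
= 10011010100110 (9894 decimal)


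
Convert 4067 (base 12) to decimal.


Positional values (base 12):
  7 × 12^0 = 7 × 1 = 7
  6 × 12^1 = 6 × 12 = 72
  0 × 12^2 = 0 × 144 = 0
  4 × 12^3 = 4 × 1728 = 6912
Sum = 7 + 72 + 0 + 6912
= 6991


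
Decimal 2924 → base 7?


Divide by 7 repeatedly:
2924 ÷ 7 = 417 remainder 5
417 ÷ 7 = 59 remainder 4
59 ÷ 7 = 8 remainder 3
8 ÷ 7 = 1 remainder 1
1 ÷ 7 = 0 remainder 1
Reading remainders bottom-up:
= 11345


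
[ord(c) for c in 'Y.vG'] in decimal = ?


String: 'Y.vG'  (4 characters)
Per-character ASCII lookup:
  'Y': uppercase starts at 65: 'Y' = 65 + 24 = 89
  '.': special character: '.' = 46
  'v': lowercase starts at 97: 'v' = 97 + 21 = 118
  'G': uppercase starts at 65: 'G' = 65 + 6 = 71
= 89 46 118 71


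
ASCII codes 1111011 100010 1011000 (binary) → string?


Codes (binary): 1111011 100010 1011000
Per-code ASCII lookup:
  1111011 = 123  (special character) → '{'
  100010 = 34  (special character) → '"'
  1011000 = 88  (range 65-90: uppercase, 88 - 65 = 23) → 'X'
= '{"X'


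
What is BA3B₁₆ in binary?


Each hex digit → 4 binary bits:
  B = 1011
  A = 1010
  3 = 0011
  B = 1011
Concatenate: 1011 1010 0011 1011
= 1011101000111011


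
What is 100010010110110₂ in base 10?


Positional values:
Bit 1: 1 × 2^1 = 2
Bit 2: 1 × 2^2 = 4
Bit 4: 1 × 2^4 = 16
Bit 5: 1 × 2^5 = 32
Bit 7: 1 × 2^7 = 128
Bit 10: 1 × 2^10 = 1024
Bit 14: 1 × 2^14 = 16384
Sum = 2 + 4 + 16 + 32 + 128 + 1024 + 16384
= 17590


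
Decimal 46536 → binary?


Divide by 2 repeatedly:
46536 ÷ 2 = 23268 remainder 0
23268 ÷ 2 = 11634 remainder 0
11634 ÷ 2 = 5817 remainder 0
5817 ÷ 2 = 2908 remainder 1
2908 ÷ 2 = 1454 remainder 0
1454 ÷ 2 = 727 remainder 0
727 ÷ 2 = 363 remainder 1
363 ÷ 2 = 181 remainder 1
181 ÷ 2 = 90 remainder 1
90 ÷ 2 = 45 remainder 0
45 ÷ 2 = 22 remainder 1
22 ÷ 2 = 11 remainder 0
11 ÷ 2 = 5 remainder 1
5 ÷ 2 = 2 remainder 1
2 ÷ 2 = 1 remainder 0
1 ÷ 2 = 0 remainder 1
Reading remainders bottom-up:
= 1011010111001000


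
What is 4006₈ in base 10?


Positional values:
Position 0: 6 × 8^0 = 6
Position 1: 0 × 8^1 = 0
Position 2: 0 × 8^2 = 0
Position 3: 4 × 8^3 = 2048
Sum = 6 + 0 + 0 + 2048
= 2054


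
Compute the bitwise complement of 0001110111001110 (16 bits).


Original: 0001110111001110
Invert all bits:
  bit 0: 0 → 1
  bit 1: 0 → 1
  bit 2: 0 → 1
  bit 3: 1 → 0
  bit 4: 1 → 0
  bit 5: 1 → 0
  bit 6: 0 → 1
  bit 7: 1 → 0
  bit 8: 1 → 0
  bit 9: 1 → 0
  bit 10: 0 → 1
  bit 11: 0 → 1
  bit 12: 1 → 0
  bit 13: 1 → 0
  bit 14: 1 → 0
  bit 15: 0 → 1
= 1110001000110001


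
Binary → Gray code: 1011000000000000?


Binary: 1011000000000000
Gray code: G = B XOR (B >> 1)
B >> 1 = 0101100000000000
1011000000000000 XOR 0101100000000000:
  1 XOR 0 = 1
  0 XOR 1 = 1
  1 XOR 0 = 1
  1 XOR 1 = 0
  0 XOR 1 = 1
  0 XOR 0 = 0
  0 XOR 0 = 0
  0 XOR 0 = 0
  0 XOR 0 = 0
  0 XOR 0 = 0
  0 XOR 0 = 0
  0 XOR 0 = 0
  0 XOR 0 = 0
  0 XOR 0 = 0
  0 XOR 0 = 0
  0 XOR 0 = 0
= 1110100000000000


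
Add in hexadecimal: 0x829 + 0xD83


Align and add column by column (LSB to MSB, each column mod 16 with carry):
  0829
+ 0D83
  ----
  col 0: 9(9) + 3(3) + 0 (carry in) = 12 → C(12), carry out 0
  col 1: 2(2) + 8(8) + 0 (carry in) = 10 → A(10), carry out 0
  col 2: 8(8) + D(13) + 0 (carry in) = 21 → 5(5), carry out 1
  col 3: 0(0) + 0(0) + 1 (carry in) = 1 → 1(1), carry out 0
Reading digits MSB→LSB: 15AC
Strip leading zeros: 15AC
= 0x15AC


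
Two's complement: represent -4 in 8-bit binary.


Original: 00000100
Step 1 - Invert all bits: 11111011
Step 2 - Add 1: 11111011 + 1
= 11111100 (represents -4)


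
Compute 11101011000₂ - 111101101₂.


Align and subtract column by column (LSB to MSB, borrowing when needed):
  11101011000
- 00111101101
  -----------
  col 0: (0 - 0 borrow-in) - 1 → borrow from next column: (0+2) - 1 = 1, borrow out 1
  col 1: (0 - 1 borrow-in) - 0 → borrow from next column: (-1+2) - 0 = 1, borrow out 1
  col 2: (0 - 1 borrow-in) - 1 → borrow from next column: (-1+2) - 1 = 0, borrow out 1
  col 3: (1 - 1 borrow-in) - 1 → borrow from next column: (0+2) - 1 = 1, borrow out 1
  col 4: (1 - 1 borrow-in) - 0 → 0 - 0 = 0, borrow out 0
  col 5: (0 - 0 borrow-in) - 1 → borrow from next column: (0+2) - 1 = 1, borrow out 1
  col 6: (1 - 1 borrow-in) - 1 → borrow from next column: (0+2) - 1 = 1, borrow out 1
  col 7: (0 - 1 borrow-in) - 1 → borrow from next column: (-1+2) - 1 = 0, borrow out 1
  col 8: (1 - 1 borrow-in) - 1 → borrow from next column: (0+2) - 1 = 1, borrow out 1
  col 9: (1 - 1 borrow-in) - 0 → 0 - 0 = 0, borrow out 0
  col 10: (1 - 0 borrow-in) - 0 → 1 - 0 = 1, borrow out 0
Reading bits MSB→LSB: 10101101011
Strip leading zeros: 10101101011
= 10101101011


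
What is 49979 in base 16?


Divide by 16 repeatedly:
49979 ÷ 16 = 3123 remainder 11 (B)
3123 ÷ 16 = 195 remainder 3 (3)
195 ÷ 16 = 12 remainder 3 (3)
12 ÷ 16 = 0 remainder 12 (C)
Reading remainders bottom-up:
= 0xC33B


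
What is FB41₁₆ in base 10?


Positional values:
Position 0: 1 × 16^0 = 1 × 1 = 1
Position 1: 4 × 16^1 = 4 × 16 = 64
Position 2: B × 16^2 = 11 × 256 = 2816
Position 3: F × 16^3 = 15 × 4096 = 61440
Sum = 1 + 64 + 2816 + 61440
= 64321


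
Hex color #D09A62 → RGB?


Hex: #D09A62
R = D0₁₆ = 208
G = 9A₁₆ = 154
B = 62₁₆ = 98
= RGB(208, 154, 98)


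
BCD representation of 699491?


Each digit → 4-bit binary:
  6 → 0110
  9 → 1001
  9 → 1001
  4 → 0100
  9 → 1001
  1 → 0001
= 0110 1001 1001 0100 1001 0001


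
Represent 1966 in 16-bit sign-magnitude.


Sign bit: 0 (positive)
Magnitude: 1966 = 000011110101110
= 0000011110101110


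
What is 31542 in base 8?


Divide by 8 repeatedly:
31542 ÷ 8 = 3942 remainder 6
3942 ÷ 8 = 492 remainder 6
492 ÷ 8 = 61 remainder 4
61 ÷ 8 = 7 remainder 5
7 ÷ 8 = 0 remainder 7
Reading remainders bottom-up:
= 0o75466


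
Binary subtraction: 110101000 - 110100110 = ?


Align and subtract column by column (LSB to MSB, borrowing when needed):
  110101000
- 110100110
  ---------
  col 0: (0 - 0 borrow-in) - 0 → 0 - 0 = 0, borrow out 0
  col 1: (0 - 0 borrow-in) - 1 → borrow from next column: (0+2) - 1 = 1, borrow out 1
  col 2: (0 - 1 borrow-in) - 1 → borrow from next column: (-1+2) - 1 = 0, borrow out 1
  col 3: (1 - 1 borrow-in) - 0 → 0 - 0 = 0, borrow out 0
  col 4: (0 - 0 borrow-in) - 0 → 0 - 0 = 0, borrow out 0
  col 5: (1 - 0 borrow-in) - 1 → 1 - 1 = 0, borrow out 0
  col 6: (0 - 0 borrow-in) - 0 → 0 - 0 = 0, borrow out 0
  col 7: (1 - 0 borrow-in) - 1 → 1 - 1 = 0, borrow out 0
  col 8: (1 - 0 borrow-in) - 1 → 1 - 1 = 0, borrow out 0
Reading bits MSB→LSB: 000000010
Strip leading zeros: 10
= 10


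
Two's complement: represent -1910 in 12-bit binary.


Original: 011101110110
Step 1 - Invert all bits: 100010001001
Step 2 - Add 1: 100010001001 + 1
= 100010001010 (represents -1910)


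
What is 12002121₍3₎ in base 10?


Positional values (base 3):
  1 × 3^0 = 1 × 1 = 1
  2 × 3^1 = 2 × 3 = 6
  1 × 3^2 = 1 × 9 = 9
  2 × 3^3 = 2 × 27 = 54
  0 × 3^4 = 0 × 81 = 0
  0 × 3^5 = 0 × 243 = 0
  2 × 3^6 = 2 × 729 = 1458
  1 × 3^7 = 1 × 2187 = 2187
Sum = 1 + 6 + 9 + 54 + 0 + 0 + 1458 + 2187
= 3715


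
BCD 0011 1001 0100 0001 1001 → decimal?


Each 4-bit group → digit:
  0011 → 3
  1001 → 9
  0100 → 4
  0001 → 1
  1001 → 9
= 39419


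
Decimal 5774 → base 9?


Divide by 9 repeatedly:
5774 ÷ 9 = 641 remainder 5
641 ÷ 9 = 71 remainder 2
71 ÷ 9 = 7 remainder 8
7 ÷ 9 = 0 remainder 7
Reading remainders bottom-up:
= 7825


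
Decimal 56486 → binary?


Divide by 2 repeatedly:
56486 ÷ 2 = 28243 remainder 0
28243 ÷ 2 = 14121 remainder 1
14121 ÷ 2 = 7060 remainder 1
7060 ÷ 2 = 3530 remainder 0
3530 ÷ 2 = 1765 remainder 0
1765 ÷ 2 = 882 remainder 1
882 ÷ 2 = 441 remainder 0
441 ÷ 2 = 220 remainder 1
220 ÷ 2 = 110 remainder 0
110 ÷ 2 = 55 remainder 0
55 ÷ 2 = 27 remainder 1
27 ÷ 2 = 13 remainder 1
13 ÷ 2 = 6 remainder 1
6 ÷ 2 = 3 remainder 0
3 ÷ 2 = 1 remainder 1
1 ÷ 2 = 0 remainder 1
Reading remainders bottom-up:
= 1101110010100110


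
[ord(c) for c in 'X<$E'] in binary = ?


String: 'X<$E'  (4 characters)
Per-character ASCII lookup:
  'X': uppercase starts at 65: 'X' = 65 + 23 = 88 → 1011000
  '<': special character: '<' = 60 → 111100
  '$': special character: '$' = 36 → 100100
  'E': uppercase starts at 65: 'E' = 65 + 4 = 69 → 1000101
= 1011000 111100 100100 1000101


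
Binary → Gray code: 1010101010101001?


Binary: 1010101010101001
Gray code: G = B XOR (B >> 1)
B >> 1 = 0101010101010100
1010101010101001 XOR 0101010101010100:
  1 XOR 0 = 1
  0 XOR 1 = 1
  1 XOR 0 = 1
  0 XOR 1 = 1
  1 XOR 0 = 1
  0 XOR 1 = 1
  1 XOR 0 = 1
  0 XOR 1 = 1
  1 XOR 0 = 1
  0 XOR 1 = 1
  1 XOR 0 = 1
  0 XOR 1 = 1
  1 XOR 0 = 1
  0 XOR 1 = 1
  0 XOR 0 = 0
  1 XOR 0 = 1
= 1111111111111101


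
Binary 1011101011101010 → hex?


Group into 4-bit nibbles: 1011101011101010
  1011 = B
  1010 = A
  1110 = E
  1010 = A
= 0xBAEA


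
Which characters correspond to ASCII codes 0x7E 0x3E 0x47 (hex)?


Codes (hex): 0x7E 0x3E 0x47
Per-code ASCII lookup:
  0x7E = 126  (special character) → '~'
  0x3E = 62  (special character) → '>'
  0x47 = 71  (range 65-90: uppercase, 71 - 65 = 6) → 'G'
= '~>G'


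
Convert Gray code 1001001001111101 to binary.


Gray code: 1001001001111101
MSB stays the same: 1
Each subsequent bit = prev_binary XOR current_gray:
  B[1] = 1 XOR 0 = 1
  B[2] = 1 XOR 0 = 1
  B[3] = 1 XOR 1 = 0
  B[4] = 0 XOR 0 = 0
  B[5] = 0 XOR 0 = 0
  B[6] = 0 XOR 1 = 1
  B[7] = 1 XOR 0 = 1
  B[8] = 1 XOR 0 = 1
  B[9] = 1 XOR 1 = 0
  B[10] = 0 XOR 1 = 1
  B[11] = 1 XOR 1 = 0
  B[12] = 0 XOR 1 = 1
  B[13] = 1 XOR 1 = 0
  B[14] = 0 XOR 0 = 0
  B[15] = 0 XOR 1 = 1
= 1110001110101001 (58281 decimal)


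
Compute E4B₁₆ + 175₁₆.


Align and add column by column (LSB to MSB, each column mod 16 with carry):
  0E4B
+ 0175
  ----
  col 0: B(11) + 5(5) + 0 (carry in) = 16 → 0(0), carry out 1
  col 1: 4(4) + 7(7) + 1 (carry in) = 12 → C(12), carry out 0
  col 2: E(14) + 1(1) + 0 (carry in) = 15 → F(15), carry out 0
  col 3: 0(0) + 0(0) + 0 (carry in) = 0 → 0(0), carry out 0
Reading digits MSB→LSB: 0FC0
Strip leading zeros: FC0
= 0xFC0


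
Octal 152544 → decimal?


Positional values:
Position 0: 4 × 8^0 = 4
Position 1: 4 × 8^1 = 32
Position 2: 5 × 8^2 = 320
Position 3: 2 × 8^3 = 1024
Position 4: 5 × 8^4 = 20480
Position 5: 1 × 8^5 = 32768
Sum = 4 + 32 + 320 + 1024 + 20480 + 32768
= 54628


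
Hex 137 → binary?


Each hex digit → 4 binary bits:
  1 = 0001
  3 = 0011
  7 = 0111
Concatenate: 0001 0011 0111
= 000100110111


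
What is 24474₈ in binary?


Each octal digit → 3 binary bits:
  2 = 010
  4 = 100
  4 = 100
  7 = 111
  4 = 100
Concatenate: 010 100 100 111 100
= 010100100111100


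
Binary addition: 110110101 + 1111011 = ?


Align and add column by column (LSB to MSB, carry propagating):
  0110110101
+ 0001111011
  ----------
  col 0: 1 + 1 + 0 (carry in) = 2 → bit 0, carry out 1
  col 1: 0 + 1 + 1 (carry in) = 2 → bit 0, carry out 1
  col 2: 1 + 0 + 1 (carry in) = 2 → bit 0, carry out 1
  col 3: 0 + 1 + 1 (carry in) = 2 → bit 0, carry out 1
  col 4: 1 + 1 + 1 (carry in) = 3 → bit 1, carry out 1
  col 5: 1 + 1 + 1 (carry in) = 3 → bit 1, carry out 1
  col 6: 0 + 1 + 1 (carry in) = 2 → bit 0, carry out 1
  col 7: 1 + 0 + 1 (carry in) = 2 → bit 0, carry out 1
  col 8: 1 + 0 + 1 (carry in) = 2 → bit 0, carry out 1
  col 9: 0 + 0 + 1 (carry in) = 1 → bit 1, carry out 0
Reading bits MSB→LSB: 1000110000
Strip leading zeros: 1000110000
= 1000110000


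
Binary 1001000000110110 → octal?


Group into 3-bit groups: 001001000000110110
  001 = 1
  001 = 1
  000 = 0
  000 = 0
  110 = 6
  110 = 6
= 0o110066


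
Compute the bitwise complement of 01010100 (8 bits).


Original: 01010100
Invert all bits:
  bit 0: 0 → 1
  bit 1: 1 → 0
  bit 2: 0 → 1
  bit 3: 1 → 0
  bit 4: 0 → 1
  bit 5: 1 → 0
  bit 6: 0 → 1
  bit 7: 0 → 1
= 10101011


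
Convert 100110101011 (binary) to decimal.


Positional values:
Bit 0: 1 × 2^0 = 1
Bit 1: 1 × 2^1 = 2
Bit 3: 1 × 2^3 = 8
Bit 5: 1 × 2^5 = 32
Bit 7: 1 × 2^7 = 128
Bit 8: 1 × 2^8 = 256
Bit 11: 1 × 2^11 = 2048
Sum = 1 + 2 + 8 + 32 + 128 + 256 + 2048
= 2475


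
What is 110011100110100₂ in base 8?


Group into 3-bit groups: 110011100110100
  110 = 6
  011 = 3
  100 = 4
  110 = 6
  100 = 4
= 0o63464


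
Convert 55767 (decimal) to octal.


Divide by 8 repeatedly:
55767 ÷ 8 = 6970 remainder 7
6970 ÷ 8 = 871 remainder 2
871 ÷ 8 = 108 remainder 7
108 ÷ 8 = 13 remainder 4
13 ÷ 8 = 1 remainder 5
1 ÷ 8 = 0 remainder 1
Reading remainders bottom-up:
= 0o154727


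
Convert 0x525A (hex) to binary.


Each hex digit → 4 binary bits:
  5 = 0101
  2 = 0010
  5 = 0101
  A = 1010
Concatenate: 0101 0010 0101 1010
= 0101001001011010


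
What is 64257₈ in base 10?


Positional values:
Position 0: 7 × 8^0 = 7
Position 1: 5 × 8^1 = 40
Position 2: 2 × 8^2 = 128
Position 3: 4 × 8^3 = 2048
Position 4: 6 × 8^4 = 24576
Sum = 7 + 40 + 128 + 2048 + 24576
= 26799


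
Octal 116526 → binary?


Each octal digit → 3 binary bits:
  1 = 001
  1 = 001
  6 = 110
  5 = 101
  2 = 010
  6 = 110
Concatenate: 001 001 110 101 010 110
= 001001110101010110


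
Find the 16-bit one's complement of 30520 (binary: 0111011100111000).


Original: 0111011100111000
Invert all bits:
  bit 0: 0 → 1
  bit 1: 1 → 0
  bit 2: 1 → 0
  bit 3: 1 → 0
  bit 4: 0 → 1
  bit 5: 1 → 0
  bit 6: 1 → 0
  bit 7: 1 → 0
  bit 8: 0 → 1
  bit 9: 0 → 1
  bit 10: 1 → 0
  bit 11: 1 → 0
  bit 12: 1 → 0
  bit 13: 0 → 1
  bit 14: 0 → 1
  bit 15: 0 → 1
= 1000100011000111
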